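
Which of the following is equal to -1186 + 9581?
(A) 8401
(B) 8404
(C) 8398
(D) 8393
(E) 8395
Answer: E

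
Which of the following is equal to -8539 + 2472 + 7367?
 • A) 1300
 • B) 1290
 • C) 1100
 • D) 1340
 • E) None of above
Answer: A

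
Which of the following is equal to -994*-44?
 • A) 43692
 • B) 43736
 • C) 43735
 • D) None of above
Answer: B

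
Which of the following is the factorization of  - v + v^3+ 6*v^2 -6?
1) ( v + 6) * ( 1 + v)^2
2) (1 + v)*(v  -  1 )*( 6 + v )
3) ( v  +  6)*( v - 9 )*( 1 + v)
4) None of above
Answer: 2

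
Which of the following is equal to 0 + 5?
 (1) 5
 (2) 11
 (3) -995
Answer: 1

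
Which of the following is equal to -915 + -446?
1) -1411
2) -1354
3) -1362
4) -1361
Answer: 4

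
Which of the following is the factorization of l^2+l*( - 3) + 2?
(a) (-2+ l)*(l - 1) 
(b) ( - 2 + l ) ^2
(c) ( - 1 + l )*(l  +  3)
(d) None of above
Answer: a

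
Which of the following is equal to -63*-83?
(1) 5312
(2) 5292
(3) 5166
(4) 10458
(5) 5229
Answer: 5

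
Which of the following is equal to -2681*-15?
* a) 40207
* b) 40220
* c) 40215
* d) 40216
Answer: c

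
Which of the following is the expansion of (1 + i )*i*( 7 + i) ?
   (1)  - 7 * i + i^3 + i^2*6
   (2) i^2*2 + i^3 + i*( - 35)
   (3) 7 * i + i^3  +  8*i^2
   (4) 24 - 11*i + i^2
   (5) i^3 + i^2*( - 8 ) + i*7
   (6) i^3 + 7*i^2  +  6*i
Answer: 3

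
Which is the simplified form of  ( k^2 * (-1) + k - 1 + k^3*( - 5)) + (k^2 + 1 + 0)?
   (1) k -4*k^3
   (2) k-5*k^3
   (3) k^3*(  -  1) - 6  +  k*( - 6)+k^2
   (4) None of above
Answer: 2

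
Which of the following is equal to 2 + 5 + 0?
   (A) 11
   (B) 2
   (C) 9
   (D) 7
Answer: D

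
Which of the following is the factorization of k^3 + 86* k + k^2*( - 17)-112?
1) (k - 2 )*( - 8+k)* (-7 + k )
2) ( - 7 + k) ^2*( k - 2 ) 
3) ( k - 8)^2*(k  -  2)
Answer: 1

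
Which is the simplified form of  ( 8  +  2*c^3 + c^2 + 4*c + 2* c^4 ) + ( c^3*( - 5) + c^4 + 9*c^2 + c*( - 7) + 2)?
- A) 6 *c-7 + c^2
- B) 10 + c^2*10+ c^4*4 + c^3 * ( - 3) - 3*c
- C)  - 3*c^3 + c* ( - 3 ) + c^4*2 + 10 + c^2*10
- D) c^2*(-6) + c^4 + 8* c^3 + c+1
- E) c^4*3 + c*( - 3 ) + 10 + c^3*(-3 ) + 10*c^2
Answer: E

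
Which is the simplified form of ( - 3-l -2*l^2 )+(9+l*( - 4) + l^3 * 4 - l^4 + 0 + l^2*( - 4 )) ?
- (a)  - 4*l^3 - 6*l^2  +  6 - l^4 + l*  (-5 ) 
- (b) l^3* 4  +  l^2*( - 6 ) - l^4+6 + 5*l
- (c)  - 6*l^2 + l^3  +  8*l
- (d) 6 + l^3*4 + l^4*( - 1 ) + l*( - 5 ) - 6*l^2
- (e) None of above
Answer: d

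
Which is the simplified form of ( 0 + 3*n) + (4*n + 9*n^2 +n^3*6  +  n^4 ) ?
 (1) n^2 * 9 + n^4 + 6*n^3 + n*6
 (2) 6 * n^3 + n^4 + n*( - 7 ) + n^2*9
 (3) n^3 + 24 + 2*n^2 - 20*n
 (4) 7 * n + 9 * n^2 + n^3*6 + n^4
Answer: 4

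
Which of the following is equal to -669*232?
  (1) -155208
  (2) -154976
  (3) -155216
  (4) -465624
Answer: 1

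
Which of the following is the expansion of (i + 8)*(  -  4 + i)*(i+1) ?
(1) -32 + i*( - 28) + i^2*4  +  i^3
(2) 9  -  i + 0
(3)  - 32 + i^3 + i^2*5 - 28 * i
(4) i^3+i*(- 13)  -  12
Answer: 3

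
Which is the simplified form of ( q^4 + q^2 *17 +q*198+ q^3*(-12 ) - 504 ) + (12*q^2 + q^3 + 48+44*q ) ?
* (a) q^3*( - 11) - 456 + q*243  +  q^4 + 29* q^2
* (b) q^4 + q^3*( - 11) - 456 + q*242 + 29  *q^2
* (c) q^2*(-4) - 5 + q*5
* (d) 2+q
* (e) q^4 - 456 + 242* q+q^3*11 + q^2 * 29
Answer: b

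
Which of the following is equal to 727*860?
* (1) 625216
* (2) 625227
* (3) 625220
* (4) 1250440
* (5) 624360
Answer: 3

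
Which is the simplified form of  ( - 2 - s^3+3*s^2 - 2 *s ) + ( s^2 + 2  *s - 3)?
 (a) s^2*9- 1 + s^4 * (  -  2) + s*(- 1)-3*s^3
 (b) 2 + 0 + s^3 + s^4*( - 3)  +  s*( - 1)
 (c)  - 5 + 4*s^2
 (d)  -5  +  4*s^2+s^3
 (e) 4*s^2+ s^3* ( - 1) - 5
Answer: e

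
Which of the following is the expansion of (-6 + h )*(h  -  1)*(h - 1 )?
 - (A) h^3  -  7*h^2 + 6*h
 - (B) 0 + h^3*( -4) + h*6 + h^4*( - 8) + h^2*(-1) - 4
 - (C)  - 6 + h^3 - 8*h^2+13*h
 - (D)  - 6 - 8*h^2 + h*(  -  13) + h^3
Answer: C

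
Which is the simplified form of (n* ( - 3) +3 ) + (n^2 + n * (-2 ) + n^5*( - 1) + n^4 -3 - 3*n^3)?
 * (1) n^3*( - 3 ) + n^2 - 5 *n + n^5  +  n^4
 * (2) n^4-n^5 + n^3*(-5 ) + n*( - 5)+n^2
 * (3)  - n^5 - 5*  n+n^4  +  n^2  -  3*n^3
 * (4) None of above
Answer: 3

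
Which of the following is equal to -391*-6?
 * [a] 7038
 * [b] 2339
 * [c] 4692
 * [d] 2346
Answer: d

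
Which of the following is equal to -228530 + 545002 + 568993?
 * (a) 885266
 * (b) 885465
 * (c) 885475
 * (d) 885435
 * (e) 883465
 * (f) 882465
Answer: b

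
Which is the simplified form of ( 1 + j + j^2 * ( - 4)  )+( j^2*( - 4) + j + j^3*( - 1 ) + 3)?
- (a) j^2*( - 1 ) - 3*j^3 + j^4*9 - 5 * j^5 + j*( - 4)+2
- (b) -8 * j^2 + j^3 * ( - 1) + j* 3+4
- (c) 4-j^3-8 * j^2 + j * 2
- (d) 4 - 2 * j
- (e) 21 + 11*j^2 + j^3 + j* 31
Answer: c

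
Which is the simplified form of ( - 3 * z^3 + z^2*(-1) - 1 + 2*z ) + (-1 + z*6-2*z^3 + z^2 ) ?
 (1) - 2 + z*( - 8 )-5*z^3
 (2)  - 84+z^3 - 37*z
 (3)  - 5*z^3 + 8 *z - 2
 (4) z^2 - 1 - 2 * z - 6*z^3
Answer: 3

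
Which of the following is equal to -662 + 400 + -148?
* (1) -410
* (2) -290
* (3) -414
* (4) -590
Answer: 1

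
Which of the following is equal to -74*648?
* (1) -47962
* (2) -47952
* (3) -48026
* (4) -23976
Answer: 2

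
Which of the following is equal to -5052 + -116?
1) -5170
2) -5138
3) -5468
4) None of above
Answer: 4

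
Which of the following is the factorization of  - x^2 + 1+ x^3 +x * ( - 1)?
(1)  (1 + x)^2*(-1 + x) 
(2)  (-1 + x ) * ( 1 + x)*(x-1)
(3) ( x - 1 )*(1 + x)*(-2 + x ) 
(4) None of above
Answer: 2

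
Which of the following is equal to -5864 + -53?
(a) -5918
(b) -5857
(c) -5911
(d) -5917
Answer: d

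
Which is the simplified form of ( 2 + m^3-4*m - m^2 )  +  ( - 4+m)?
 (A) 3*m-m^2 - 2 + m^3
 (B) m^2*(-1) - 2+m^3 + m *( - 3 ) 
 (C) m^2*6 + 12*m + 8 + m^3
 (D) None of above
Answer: B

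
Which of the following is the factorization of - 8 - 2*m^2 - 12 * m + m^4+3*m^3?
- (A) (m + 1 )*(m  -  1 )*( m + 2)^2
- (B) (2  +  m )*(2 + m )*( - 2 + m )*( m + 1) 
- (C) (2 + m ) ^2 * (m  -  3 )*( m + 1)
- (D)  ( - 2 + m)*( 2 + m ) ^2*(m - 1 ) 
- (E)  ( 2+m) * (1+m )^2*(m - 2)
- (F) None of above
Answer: B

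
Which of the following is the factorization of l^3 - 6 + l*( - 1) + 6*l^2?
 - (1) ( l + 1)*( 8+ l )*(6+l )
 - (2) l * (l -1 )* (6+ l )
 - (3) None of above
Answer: 3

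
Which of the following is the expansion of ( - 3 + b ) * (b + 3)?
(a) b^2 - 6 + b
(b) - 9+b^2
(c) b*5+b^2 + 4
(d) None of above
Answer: b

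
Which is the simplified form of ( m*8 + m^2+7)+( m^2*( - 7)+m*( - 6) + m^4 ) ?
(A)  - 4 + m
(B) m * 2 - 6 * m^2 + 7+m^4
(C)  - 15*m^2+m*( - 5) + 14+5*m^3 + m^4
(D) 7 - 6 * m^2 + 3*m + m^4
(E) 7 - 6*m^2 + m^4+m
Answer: B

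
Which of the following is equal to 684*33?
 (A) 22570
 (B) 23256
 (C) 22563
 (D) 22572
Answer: D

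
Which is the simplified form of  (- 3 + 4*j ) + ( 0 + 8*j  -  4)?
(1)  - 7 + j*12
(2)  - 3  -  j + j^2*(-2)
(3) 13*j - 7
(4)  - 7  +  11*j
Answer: 1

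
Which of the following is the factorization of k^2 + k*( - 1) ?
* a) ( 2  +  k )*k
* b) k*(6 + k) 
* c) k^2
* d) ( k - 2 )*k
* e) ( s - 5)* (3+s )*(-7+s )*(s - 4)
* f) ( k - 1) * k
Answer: f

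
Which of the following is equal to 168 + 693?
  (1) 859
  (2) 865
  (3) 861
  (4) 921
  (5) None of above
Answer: 3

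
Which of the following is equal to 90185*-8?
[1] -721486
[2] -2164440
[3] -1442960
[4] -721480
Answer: 4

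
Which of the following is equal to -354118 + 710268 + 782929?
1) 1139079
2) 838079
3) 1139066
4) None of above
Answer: 1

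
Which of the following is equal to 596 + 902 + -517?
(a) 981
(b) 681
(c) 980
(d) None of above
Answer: a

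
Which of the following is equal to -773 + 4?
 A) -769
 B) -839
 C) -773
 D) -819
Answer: A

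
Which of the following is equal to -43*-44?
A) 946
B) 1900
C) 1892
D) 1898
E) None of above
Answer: C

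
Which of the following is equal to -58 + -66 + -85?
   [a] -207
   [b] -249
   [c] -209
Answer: c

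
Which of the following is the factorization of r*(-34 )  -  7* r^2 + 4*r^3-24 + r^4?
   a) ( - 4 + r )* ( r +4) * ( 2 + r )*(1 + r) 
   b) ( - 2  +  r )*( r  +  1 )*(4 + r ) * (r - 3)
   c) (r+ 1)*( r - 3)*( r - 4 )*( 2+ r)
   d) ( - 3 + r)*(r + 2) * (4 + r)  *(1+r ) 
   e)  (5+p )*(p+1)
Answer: d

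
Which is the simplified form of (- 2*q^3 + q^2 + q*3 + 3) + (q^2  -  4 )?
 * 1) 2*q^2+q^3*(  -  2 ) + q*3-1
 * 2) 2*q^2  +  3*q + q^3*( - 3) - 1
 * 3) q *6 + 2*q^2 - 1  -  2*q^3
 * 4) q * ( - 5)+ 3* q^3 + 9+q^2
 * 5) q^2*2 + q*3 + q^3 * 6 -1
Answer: 1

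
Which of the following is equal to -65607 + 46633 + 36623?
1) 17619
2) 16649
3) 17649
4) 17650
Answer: 3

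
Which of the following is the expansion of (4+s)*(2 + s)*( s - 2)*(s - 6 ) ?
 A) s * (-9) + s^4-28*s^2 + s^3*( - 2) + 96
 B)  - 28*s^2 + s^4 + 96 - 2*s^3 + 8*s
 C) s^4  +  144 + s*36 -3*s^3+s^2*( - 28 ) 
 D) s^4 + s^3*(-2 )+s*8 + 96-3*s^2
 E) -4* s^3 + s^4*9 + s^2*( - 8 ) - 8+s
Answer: B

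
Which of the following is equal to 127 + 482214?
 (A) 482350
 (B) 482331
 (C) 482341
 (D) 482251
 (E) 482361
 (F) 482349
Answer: C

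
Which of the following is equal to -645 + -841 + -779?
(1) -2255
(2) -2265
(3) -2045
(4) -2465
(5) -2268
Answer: 2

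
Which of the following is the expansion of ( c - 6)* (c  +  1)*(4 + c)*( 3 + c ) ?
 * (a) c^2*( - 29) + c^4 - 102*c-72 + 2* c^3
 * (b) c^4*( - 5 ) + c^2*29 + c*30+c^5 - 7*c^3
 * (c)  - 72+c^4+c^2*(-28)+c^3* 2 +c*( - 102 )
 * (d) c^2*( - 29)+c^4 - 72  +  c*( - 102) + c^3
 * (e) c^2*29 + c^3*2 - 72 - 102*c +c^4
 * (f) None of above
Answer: a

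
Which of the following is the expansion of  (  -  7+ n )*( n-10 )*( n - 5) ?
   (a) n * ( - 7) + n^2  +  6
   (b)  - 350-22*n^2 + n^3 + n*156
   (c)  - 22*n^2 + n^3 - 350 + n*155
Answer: c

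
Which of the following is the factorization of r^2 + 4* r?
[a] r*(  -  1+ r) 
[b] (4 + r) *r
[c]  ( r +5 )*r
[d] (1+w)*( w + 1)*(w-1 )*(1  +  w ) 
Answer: b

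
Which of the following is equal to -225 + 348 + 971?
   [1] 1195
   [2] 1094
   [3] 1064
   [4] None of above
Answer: 2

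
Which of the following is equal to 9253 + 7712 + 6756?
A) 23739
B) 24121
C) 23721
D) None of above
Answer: C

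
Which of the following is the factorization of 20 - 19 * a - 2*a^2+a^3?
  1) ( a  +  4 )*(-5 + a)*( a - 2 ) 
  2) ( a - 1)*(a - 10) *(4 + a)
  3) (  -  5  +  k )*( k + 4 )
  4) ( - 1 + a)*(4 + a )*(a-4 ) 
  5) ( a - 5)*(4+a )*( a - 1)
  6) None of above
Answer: 5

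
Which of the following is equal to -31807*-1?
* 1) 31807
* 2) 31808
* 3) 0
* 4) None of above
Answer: 1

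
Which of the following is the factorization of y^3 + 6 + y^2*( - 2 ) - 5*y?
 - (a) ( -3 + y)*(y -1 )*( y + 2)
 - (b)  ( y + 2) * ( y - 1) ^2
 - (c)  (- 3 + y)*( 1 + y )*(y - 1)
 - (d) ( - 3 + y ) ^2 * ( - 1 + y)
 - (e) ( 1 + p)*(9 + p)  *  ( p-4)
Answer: a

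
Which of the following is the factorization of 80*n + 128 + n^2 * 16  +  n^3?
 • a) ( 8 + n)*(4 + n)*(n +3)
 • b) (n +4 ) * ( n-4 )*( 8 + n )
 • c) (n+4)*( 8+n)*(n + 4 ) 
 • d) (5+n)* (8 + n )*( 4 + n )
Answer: c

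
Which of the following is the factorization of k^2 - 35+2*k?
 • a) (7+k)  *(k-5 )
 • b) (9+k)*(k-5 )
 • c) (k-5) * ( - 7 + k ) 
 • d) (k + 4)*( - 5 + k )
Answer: a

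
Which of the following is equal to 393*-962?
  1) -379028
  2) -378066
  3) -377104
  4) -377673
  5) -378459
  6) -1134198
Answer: 2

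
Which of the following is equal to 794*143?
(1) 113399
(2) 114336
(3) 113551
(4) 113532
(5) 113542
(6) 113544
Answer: 5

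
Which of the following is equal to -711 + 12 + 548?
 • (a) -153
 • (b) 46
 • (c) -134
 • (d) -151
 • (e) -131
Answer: d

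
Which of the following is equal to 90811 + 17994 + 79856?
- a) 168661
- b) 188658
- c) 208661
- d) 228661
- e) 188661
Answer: e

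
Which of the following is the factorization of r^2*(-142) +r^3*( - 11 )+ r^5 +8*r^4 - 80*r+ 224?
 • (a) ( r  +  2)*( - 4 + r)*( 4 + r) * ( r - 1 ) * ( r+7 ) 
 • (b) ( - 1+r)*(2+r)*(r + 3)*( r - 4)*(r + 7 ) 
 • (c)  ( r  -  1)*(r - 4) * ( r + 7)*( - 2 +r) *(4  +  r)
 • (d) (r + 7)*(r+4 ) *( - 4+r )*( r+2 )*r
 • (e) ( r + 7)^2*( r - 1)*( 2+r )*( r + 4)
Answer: a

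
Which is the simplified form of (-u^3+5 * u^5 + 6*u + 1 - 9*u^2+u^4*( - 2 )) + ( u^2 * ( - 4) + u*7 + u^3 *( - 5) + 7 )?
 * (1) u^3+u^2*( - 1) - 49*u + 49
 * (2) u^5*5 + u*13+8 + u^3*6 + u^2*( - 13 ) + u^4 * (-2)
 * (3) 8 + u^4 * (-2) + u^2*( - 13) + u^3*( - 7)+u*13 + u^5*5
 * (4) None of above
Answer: 4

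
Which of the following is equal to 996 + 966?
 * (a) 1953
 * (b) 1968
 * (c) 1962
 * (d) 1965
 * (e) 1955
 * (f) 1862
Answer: c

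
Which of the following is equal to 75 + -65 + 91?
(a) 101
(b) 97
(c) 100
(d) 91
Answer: a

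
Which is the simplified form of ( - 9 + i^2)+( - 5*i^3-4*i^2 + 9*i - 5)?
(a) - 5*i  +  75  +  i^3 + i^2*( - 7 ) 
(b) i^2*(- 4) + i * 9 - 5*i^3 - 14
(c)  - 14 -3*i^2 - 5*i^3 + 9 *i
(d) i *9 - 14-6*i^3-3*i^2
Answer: c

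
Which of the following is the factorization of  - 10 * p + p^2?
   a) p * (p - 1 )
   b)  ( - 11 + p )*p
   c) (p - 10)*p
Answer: c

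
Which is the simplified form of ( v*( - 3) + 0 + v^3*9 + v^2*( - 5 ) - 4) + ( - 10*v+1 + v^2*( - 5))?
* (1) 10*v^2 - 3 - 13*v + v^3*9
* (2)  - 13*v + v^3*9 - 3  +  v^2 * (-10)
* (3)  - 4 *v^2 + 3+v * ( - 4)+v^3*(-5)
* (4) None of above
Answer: 2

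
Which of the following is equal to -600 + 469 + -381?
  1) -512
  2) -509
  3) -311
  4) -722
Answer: 1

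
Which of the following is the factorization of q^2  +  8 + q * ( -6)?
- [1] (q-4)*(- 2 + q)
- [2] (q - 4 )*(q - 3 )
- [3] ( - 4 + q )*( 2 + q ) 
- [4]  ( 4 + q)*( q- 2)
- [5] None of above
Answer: 1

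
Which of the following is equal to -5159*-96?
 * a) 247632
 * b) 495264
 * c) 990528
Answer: b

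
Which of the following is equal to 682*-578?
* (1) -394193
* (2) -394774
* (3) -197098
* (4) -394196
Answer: 4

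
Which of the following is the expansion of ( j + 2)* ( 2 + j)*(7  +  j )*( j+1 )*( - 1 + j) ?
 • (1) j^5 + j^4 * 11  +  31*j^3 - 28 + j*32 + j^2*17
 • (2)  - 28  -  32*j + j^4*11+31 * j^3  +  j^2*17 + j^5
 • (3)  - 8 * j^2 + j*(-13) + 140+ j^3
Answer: 2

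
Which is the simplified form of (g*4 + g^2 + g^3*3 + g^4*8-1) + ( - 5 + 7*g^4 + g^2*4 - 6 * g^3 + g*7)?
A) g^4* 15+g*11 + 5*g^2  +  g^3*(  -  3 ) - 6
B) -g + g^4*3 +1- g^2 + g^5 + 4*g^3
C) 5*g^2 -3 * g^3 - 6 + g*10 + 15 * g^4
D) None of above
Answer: A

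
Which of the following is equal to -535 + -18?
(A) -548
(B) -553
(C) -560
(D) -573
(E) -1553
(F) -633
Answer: B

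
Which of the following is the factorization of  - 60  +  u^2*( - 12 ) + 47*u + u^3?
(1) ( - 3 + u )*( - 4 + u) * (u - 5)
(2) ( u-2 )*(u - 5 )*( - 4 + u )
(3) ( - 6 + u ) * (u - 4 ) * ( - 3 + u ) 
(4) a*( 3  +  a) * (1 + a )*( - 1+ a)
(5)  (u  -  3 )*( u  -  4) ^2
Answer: 1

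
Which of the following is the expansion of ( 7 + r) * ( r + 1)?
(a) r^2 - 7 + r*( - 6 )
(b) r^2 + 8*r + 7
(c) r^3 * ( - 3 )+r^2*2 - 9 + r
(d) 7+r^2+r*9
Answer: b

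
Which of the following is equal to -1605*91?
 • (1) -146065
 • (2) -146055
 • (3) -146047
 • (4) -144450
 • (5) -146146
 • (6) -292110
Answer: 2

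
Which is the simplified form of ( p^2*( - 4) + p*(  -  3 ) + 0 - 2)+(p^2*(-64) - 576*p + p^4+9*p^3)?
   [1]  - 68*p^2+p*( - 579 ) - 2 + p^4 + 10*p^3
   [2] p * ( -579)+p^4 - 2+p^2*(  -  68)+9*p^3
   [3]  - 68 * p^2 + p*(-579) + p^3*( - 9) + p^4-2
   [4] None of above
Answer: 2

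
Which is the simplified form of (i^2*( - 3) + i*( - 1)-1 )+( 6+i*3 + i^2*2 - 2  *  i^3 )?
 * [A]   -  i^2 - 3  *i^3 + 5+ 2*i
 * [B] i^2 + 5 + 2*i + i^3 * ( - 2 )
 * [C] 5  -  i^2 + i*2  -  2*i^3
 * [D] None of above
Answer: C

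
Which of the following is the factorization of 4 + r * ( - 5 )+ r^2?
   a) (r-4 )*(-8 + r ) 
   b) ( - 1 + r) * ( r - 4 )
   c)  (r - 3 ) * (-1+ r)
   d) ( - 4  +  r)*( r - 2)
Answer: b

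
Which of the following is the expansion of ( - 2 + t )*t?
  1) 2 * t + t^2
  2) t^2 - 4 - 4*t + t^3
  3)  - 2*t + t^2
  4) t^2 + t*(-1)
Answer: 3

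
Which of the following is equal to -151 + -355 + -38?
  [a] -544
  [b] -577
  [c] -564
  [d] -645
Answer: a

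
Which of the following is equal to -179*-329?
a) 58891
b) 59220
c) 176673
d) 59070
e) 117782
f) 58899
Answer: a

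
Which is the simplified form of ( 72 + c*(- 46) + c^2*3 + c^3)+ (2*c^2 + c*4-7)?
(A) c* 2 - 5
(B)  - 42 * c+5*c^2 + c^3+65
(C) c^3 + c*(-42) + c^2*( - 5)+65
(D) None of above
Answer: B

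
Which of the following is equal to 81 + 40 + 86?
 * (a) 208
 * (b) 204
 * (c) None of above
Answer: c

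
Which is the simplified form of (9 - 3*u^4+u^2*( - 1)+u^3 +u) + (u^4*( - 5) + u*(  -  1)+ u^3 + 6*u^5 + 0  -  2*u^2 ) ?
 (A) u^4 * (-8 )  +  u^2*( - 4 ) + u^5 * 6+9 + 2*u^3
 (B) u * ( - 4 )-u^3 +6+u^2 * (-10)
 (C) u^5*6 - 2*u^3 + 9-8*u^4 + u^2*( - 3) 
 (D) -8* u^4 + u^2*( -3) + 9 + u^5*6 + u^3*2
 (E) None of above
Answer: D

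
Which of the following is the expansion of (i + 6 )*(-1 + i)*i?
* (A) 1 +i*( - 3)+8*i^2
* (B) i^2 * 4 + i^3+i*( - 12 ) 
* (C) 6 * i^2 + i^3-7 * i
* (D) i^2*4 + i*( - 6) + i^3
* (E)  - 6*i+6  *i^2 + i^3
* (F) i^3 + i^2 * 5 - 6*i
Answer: F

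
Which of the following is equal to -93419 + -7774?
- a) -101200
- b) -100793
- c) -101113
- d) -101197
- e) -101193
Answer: e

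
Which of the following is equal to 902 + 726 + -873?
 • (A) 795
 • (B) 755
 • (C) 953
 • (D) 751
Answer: B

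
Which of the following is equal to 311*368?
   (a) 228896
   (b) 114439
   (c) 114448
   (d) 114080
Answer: c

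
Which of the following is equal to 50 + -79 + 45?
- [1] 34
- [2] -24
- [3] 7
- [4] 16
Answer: 4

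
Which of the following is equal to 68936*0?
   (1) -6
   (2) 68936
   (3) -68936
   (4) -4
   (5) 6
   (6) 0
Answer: 6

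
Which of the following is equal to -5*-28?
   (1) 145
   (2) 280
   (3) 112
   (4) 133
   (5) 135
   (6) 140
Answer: 6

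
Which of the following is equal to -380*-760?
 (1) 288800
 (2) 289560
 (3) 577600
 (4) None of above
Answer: 1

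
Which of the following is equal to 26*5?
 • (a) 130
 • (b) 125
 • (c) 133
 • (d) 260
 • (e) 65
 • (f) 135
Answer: a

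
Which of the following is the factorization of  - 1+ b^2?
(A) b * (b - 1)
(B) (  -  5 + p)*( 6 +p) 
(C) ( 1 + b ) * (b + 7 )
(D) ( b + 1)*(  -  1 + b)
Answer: D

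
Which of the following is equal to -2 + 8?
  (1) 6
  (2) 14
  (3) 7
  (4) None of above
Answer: 1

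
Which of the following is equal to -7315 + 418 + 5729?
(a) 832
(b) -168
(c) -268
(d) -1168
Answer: d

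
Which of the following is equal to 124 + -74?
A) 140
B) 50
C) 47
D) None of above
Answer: B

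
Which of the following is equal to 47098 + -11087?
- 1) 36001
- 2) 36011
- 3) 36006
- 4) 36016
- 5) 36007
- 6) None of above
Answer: 2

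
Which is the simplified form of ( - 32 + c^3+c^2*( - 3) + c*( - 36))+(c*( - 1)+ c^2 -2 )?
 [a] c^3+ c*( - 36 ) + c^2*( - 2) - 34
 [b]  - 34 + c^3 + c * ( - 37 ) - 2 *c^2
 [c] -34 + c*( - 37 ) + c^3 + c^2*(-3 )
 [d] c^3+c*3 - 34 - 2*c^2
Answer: b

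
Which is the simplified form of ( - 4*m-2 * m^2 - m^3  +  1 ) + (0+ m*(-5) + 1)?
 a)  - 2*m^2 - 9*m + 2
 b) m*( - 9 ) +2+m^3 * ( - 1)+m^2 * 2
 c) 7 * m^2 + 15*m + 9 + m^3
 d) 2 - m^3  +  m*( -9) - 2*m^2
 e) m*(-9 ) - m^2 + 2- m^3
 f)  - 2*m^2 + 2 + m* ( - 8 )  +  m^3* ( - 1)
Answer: d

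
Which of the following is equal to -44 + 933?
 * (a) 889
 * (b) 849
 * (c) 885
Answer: a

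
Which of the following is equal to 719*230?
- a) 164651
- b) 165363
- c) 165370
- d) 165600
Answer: c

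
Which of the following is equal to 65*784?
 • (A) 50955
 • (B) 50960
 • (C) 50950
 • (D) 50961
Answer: B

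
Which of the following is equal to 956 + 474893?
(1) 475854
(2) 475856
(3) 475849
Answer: 3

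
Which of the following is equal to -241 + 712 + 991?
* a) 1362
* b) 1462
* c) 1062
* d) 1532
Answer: b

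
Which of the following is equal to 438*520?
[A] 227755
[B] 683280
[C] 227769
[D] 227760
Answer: D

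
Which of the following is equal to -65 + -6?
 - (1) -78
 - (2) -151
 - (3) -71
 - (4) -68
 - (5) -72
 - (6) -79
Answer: 3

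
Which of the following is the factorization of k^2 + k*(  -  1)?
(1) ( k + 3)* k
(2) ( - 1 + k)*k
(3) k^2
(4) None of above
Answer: 2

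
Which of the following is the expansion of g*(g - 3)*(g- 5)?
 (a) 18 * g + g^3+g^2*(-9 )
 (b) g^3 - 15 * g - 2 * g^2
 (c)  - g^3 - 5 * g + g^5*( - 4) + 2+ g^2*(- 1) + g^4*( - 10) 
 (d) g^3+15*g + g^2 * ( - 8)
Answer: d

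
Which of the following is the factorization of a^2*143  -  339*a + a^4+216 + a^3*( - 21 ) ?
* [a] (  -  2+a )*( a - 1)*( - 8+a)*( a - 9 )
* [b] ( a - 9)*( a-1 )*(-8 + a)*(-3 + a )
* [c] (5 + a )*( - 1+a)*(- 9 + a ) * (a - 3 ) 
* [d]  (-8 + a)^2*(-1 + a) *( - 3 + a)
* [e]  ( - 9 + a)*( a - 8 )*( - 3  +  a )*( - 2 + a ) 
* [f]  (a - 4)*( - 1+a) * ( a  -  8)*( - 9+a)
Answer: b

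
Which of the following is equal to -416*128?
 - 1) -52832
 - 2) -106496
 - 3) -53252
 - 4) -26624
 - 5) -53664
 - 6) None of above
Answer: 6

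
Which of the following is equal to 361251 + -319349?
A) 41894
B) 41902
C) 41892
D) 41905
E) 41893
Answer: B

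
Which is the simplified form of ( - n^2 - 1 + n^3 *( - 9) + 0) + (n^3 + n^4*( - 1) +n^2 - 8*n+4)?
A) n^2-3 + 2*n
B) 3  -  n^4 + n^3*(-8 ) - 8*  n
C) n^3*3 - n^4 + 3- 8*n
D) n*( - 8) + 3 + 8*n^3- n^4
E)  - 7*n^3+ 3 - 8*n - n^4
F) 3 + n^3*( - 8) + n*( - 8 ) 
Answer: B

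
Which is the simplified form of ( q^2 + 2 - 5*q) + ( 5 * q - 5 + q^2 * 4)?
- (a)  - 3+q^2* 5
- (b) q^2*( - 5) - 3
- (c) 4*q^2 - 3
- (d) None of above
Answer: a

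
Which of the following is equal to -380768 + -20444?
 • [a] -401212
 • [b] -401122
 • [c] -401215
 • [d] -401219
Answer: a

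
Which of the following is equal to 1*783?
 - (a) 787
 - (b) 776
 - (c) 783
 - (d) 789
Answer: c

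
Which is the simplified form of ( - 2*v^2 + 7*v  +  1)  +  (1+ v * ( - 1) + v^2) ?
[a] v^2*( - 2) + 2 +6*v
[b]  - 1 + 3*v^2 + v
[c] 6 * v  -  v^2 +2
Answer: c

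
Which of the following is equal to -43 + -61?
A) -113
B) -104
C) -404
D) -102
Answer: B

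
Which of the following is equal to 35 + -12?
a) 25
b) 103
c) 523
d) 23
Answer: d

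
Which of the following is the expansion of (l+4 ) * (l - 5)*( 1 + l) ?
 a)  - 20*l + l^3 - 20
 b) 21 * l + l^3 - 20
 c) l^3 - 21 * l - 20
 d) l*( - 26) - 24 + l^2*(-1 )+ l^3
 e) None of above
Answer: c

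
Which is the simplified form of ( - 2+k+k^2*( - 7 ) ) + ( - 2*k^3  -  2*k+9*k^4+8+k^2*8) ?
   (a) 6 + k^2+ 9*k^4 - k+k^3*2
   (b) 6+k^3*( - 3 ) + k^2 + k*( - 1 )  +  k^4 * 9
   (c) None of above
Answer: c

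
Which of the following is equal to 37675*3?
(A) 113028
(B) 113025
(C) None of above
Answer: B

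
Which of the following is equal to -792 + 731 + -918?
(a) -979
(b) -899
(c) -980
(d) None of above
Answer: a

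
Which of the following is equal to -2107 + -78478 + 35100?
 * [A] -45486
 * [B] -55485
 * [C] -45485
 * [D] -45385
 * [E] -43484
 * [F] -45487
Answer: C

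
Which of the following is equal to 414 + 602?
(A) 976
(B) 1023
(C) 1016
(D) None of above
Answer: C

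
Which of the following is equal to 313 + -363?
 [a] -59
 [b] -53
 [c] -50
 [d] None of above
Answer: c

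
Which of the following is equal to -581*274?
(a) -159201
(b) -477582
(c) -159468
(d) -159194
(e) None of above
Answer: d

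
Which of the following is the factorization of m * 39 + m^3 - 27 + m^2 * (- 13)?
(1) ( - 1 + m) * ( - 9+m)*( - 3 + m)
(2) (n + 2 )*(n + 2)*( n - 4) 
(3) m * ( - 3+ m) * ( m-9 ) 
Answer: 1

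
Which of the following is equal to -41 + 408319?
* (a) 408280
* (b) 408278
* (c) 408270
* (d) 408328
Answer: b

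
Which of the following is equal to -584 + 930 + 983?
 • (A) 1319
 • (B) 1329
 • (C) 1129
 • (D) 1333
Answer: B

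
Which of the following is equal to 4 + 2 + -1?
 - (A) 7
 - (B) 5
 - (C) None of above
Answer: B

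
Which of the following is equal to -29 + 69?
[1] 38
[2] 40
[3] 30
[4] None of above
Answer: 2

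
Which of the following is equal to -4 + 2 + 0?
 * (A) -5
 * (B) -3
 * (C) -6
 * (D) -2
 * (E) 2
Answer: D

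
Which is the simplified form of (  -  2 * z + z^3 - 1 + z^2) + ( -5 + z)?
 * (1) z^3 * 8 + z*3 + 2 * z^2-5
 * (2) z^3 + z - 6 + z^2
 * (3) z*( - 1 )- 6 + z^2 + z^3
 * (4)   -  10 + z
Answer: 3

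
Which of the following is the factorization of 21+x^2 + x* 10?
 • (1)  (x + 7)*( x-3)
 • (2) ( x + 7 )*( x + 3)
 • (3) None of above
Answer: 2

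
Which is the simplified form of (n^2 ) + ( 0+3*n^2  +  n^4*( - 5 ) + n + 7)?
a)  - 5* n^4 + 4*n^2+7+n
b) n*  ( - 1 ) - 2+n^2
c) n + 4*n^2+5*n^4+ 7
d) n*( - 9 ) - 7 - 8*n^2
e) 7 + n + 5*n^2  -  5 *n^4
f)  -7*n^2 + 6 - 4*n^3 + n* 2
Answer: a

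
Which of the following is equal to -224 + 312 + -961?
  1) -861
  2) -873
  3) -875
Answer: 2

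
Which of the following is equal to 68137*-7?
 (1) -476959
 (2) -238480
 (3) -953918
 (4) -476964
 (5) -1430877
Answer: 1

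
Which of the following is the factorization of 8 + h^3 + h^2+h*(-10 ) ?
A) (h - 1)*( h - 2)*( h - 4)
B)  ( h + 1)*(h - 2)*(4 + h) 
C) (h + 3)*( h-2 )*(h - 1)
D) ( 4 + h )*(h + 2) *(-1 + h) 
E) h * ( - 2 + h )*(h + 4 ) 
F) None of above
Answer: F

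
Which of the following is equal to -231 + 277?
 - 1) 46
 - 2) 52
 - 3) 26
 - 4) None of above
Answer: 1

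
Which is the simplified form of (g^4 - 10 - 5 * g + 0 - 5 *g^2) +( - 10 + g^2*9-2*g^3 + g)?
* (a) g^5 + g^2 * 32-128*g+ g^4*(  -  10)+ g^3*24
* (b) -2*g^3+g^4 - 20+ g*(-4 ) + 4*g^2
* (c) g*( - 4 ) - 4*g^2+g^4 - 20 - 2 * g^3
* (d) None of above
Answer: b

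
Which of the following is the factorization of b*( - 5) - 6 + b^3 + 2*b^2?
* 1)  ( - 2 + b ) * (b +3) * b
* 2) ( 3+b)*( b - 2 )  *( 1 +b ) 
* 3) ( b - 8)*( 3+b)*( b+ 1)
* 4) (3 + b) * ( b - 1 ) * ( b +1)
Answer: 2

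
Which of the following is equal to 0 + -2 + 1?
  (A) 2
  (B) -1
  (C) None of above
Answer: B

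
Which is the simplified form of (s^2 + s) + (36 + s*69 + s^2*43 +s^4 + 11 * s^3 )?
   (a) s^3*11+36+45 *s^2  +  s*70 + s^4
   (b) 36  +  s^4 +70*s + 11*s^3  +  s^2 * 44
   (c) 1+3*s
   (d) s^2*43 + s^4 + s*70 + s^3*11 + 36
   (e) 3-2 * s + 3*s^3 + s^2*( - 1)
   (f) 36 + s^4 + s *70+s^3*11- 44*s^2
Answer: b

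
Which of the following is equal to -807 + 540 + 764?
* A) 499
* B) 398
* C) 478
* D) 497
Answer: D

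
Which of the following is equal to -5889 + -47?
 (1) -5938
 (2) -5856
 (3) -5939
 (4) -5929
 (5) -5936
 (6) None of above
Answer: 5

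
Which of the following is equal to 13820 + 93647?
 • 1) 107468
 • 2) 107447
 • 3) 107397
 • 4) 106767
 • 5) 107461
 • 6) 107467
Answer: 6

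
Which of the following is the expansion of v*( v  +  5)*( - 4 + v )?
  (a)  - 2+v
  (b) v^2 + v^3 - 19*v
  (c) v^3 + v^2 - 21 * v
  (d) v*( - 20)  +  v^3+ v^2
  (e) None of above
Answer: d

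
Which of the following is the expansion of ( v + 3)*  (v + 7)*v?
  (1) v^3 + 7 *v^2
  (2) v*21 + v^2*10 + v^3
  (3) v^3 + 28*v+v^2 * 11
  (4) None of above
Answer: 2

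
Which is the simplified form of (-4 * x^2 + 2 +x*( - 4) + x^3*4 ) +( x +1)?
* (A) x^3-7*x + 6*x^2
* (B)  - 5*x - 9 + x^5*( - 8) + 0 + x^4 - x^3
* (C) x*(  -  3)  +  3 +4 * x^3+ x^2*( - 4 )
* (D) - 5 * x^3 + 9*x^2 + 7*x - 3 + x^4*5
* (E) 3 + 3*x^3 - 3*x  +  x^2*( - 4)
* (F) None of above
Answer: C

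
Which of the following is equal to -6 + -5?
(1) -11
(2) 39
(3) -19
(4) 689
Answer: 1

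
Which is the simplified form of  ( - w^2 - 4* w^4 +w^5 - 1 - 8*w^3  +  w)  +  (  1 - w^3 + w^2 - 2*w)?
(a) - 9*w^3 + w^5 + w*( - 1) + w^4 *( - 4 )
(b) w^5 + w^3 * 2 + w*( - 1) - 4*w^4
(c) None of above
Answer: a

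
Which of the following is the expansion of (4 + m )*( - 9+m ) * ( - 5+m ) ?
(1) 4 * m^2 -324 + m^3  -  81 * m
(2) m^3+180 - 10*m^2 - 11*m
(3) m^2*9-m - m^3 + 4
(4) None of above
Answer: 2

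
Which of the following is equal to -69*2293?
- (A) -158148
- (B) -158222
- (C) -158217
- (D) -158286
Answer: C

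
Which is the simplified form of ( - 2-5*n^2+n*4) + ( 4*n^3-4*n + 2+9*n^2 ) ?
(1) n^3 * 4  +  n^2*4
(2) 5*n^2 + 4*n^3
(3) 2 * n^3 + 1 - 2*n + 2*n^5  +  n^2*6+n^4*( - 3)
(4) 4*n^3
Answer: 1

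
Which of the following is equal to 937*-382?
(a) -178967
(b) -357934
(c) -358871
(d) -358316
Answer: b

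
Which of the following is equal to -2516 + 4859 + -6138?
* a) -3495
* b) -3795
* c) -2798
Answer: b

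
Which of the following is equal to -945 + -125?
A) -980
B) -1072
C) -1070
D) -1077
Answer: C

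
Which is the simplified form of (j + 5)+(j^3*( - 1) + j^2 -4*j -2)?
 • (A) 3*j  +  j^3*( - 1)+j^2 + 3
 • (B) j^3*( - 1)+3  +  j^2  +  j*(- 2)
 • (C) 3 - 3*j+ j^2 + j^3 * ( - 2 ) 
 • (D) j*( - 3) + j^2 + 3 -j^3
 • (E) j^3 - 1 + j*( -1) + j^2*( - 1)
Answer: D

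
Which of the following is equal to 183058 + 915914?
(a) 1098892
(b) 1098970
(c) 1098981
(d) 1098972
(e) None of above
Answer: d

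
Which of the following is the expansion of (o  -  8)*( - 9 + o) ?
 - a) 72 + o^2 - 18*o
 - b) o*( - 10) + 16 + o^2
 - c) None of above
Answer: c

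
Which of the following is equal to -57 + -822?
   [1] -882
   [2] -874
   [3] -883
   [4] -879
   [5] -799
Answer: 4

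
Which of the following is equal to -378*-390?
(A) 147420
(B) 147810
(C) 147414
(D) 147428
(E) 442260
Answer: A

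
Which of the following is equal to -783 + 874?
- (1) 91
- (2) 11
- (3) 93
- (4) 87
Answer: 1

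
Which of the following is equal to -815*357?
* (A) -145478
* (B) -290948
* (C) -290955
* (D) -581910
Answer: C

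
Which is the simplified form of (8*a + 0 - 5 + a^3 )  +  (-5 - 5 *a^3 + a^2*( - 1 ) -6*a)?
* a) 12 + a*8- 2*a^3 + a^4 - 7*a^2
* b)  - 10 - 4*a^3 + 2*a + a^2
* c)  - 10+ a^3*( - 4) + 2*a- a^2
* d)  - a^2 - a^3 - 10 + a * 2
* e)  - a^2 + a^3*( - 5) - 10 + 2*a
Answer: c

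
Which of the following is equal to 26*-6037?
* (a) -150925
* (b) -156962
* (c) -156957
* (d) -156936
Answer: b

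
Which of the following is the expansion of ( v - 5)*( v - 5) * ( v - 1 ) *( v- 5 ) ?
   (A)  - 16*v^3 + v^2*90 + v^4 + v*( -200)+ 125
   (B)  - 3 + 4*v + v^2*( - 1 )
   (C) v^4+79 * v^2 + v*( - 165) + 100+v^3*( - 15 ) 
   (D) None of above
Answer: A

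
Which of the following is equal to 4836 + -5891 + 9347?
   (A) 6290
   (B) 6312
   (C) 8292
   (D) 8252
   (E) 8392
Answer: C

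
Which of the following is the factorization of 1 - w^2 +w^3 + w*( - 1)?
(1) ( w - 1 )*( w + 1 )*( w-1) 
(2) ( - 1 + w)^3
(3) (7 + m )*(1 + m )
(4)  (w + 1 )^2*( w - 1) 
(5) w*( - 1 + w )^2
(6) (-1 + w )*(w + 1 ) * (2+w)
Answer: 1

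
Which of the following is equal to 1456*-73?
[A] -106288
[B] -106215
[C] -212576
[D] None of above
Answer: A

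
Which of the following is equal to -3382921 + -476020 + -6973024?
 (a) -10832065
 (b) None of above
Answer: b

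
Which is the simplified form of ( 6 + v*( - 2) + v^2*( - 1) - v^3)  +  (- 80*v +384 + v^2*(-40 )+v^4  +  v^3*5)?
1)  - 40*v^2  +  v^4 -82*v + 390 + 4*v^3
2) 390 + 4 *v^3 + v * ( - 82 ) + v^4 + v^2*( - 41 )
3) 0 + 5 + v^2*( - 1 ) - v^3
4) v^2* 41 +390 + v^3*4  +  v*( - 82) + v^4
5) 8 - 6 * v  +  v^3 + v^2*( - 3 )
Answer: 2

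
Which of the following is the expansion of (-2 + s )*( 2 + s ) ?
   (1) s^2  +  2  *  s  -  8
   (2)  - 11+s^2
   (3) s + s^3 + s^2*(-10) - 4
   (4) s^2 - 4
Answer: 4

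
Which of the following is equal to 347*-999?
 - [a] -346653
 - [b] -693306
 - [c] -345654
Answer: a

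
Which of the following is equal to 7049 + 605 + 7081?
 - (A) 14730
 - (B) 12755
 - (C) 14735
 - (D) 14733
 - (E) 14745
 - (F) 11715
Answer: C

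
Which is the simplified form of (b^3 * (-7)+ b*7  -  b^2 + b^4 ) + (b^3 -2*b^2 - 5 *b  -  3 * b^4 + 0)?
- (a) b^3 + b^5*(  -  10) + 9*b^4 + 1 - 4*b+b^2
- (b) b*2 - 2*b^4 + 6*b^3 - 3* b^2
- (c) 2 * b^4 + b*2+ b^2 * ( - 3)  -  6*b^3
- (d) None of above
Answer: d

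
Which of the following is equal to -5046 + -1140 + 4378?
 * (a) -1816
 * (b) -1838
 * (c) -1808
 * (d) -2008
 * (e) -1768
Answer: c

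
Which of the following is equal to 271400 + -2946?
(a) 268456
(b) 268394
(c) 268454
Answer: c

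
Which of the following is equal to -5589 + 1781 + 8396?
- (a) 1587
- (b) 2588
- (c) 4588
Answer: c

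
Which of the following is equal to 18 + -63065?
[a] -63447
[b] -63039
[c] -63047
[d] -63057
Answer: c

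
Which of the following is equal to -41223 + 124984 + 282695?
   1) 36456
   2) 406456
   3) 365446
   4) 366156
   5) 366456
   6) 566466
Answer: 5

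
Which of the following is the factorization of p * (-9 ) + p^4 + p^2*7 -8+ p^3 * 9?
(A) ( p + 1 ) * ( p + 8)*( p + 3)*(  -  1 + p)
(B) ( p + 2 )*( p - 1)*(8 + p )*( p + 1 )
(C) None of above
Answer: C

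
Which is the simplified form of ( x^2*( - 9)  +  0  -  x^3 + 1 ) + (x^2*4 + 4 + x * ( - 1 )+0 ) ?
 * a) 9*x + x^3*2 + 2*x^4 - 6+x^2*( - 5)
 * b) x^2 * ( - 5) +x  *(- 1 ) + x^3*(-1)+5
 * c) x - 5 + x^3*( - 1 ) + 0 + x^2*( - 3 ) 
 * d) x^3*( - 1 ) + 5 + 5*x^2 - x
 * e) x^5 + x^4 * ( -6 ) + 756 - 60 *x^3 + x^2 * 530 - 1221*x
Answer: b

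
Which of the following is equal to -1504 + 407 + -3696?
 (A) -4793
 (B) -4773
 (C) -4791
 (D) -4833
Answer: A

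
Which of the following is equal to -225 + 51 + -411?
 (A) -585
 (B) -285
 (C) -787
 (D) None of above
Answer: A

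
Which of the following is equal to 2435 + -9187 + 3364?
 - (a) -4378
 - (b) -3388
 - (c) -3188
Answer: b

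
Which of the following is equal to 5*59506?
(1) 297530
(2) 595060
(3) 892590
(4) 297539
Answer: 1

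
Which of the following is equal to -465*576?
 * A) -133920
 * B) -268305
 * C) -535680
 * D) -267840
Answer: D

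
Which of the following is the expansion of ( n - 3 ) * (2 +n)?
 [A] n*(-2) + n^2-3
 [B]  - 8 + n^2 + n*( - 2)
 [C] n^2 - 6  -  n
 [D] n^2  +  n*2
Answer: C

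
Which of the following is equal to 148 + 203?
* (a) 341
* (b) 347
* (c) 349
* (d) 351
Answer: d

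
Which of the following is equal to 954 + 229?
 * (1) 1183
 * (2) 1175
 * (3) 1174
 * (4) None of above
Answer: 1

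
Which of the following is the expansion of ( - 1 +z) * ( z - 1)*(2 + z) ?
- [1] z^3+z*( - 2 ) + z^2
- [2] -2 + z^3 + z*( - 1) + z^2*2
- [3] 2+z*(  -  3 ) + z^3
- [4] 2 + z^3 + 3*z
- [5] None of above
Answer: 3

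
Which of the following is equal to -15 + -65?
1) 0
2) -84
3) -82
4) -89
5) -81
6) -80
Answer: 6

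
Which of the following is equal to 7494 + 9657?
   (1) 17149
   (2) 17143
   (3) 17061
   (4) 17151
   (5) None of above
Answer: 4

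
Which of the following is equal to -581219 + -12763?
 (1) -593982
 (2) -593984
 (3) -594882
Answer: 1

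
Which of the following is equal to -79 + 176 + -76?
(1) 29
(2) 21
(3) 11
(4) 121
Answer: 2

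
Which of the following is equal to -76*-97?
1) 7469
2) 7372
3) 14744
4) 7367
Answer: 2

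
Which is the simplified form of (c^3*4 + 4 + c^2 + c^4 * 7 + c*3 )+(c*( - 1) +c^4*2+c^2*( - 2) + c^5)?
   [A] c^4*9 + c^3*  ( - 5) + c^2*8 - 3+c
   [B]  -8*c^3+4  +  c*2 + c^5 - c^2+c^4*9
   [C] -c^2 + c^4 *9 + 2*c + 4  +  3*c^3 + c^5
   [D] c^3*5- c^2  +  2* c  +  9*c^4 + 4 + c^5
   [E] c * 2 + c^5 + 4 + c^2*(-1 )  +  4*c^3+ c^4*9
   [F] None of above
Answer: E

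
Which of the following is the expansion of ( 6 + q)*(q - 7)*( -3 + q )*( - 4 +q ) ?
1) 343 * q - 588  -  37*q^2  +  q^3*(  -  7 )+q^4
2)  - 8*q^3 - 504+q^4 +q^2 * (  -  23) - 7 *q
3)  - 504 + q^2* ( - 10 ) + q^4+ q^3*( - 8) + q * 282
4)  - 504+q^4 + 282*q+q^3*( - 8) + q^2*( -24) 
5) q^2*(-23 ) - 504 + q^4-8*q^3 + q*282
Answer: 5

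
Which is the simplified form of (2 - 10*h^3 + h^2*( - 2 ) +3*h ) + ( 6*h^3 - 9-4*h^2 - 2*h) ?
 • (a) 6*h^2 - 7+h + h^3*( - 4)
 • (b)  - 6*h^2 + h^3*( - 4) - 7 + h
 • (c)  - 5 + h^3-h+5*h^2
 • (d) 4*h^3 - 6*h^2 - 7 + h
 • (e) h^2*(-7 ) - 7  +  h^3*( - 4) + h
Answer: b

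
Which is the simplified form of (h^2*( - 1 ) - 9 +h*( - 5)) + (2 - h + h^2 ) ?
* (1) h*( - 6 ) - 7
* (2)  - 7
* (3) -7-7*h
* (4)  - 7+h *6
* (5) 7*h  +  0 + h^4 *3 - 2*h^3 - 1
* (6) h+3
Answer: 1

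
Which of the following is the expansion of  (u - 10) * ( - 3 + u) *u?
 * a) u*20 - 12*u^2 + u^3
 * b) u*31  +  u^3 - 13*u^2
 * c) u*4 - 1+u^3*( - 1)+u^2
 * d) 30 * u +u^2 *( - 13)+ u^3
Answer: d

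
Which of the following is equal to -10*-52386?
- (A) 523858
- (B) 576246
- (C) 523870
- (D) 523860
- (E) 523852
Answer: D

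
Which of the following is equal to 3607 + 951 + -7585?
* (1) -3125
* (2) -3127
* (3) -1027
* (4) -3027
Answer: 4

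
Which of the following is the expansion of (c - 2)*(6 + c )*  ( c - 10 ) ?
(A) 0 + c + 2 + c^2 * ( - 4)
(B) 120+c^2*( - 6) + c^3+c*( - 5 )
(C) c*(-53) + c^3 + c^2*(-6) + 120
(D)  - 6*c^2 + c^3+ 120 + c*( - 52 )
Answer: D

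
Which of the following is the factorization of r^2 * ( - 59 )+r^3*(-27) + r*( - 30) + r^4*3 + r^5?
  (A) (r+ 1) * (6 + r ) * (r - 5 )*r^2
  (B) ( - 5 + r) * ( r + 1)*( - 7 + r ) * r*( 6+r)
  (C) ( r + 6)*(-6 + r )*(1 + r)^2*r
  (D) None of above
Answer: D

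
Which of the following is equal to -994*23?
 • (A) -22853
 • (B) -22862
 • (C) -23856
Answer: B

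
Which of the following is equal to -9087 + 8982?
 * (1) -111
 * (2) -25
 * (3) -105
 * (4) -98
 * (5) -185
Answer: 3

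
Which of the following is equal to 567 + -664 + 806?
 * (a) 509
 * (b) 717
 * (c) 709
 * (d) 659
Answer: c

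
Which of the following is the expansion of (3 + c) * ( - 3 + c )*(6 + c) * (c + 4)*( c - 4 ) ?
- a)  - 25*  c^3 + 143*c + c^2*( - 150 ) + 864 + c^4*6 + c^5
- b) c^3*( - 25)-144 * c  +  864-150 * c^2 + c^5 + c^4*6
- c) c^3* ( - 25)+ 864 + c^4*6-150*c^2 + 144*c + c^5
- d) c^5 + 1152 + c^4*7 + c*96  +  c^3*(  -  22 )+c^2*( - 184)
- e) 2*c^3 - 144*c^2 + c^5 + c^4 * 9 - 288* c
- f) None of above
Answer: c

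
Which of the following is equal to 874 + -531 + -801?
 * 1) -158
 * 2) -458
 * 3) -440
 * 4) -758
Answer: 2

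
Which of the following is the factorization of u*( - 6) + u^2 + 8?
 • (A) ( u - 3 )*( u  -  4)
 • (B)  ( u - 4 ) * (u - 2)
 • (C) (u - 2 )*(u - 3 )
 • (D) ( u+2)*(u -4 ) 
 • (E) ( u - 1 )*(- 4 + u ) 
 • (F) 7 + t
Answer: B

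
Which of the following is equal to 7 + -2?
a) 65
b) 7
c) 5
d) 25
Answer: c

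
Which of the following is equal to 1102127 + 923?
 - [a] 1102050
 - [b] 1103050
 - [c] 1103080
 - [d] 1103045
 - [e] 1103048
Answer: b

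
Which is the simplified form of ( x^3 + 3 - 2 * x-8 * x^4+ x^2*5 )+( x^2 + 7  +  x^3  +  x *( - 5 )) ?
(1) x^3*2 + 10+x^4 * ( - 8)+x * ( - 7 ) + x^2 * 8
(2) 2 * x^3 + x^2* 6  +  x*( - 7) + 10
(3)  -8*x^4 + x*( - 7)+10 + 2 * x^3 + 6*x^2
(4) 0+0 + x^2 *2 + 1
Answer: 3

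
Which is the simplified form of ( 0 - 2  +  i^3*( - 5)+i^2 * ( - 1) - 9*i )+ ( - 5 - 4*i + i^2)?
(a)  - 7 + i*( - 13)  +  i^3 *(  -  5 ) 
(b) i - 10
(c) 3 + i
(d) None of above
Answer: a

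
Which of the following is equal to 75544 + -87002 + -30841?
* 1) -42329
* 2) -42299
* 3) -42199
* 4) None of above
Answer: 2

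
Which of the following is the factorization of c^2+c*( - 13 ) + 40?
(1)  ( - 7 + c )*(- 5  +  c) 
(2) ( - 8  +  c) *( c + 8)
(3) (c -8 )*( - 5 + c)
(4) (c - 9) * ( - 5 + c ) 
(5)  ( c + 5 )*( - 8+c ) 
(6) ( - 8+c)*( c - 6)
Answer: 3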